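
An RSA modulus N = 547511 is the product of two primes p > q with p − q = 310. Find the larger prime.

Since p = q + 310, we have 547511 = q(q + 310), so q² + 310q − 547511 = 0.
Discriminant: 310² + 4·547511 = 96100 + 2190044 = 2286144; √2286144 = 1512.
q = (−310 + 1512)/2 = 601, and p = q + 310 = 911.
Check: 601 · 911 = 547511.

911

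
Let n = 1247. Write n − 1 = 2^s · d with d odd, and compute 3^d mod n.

1247 − 1 = 1246 = 2^1 · 623, so d = 623.
3^1 ≡ 3 (mod 1247)
3^2 ≡ 3^2 = 9 ≡ 9 (mod 1247)
3^4 ≡ 9^2 = 81 ≡ 81 (mod 1247)
3^8 ≡ 81^2 = 6561 ≡ 326 (mod 1247)
3^16 ≡ 326^2 = 106276 ≡ 281 (mod 1247)
3^32 ≡ 281^2 = 78961 ≡ 400 (mod 1247)
3^64 ≡ 400^2 = 160000 ≡ 384 (mod 1247)
3^128 ≡ 384^2 = 147456 ≡ 310 (mod 1247)
3^256 ≡ 310^2 = 96100 ≡ 81 (mod 1247)
3^512 ≡ 81^2 = 6561 ≡ 326 (mod 1247)
623 = 512 + 64 + 32 + 8 + 4 + 2 + 1 in binary powers of 2.
So 3^623 ≡ 326 · 384 · 400 · 326 · 81 · 9 · 3 ≡ 824 (mod 1247).
Squaring chain: 824; never reaches −1, so base 3 is a Miller–Rabin witness that 1247 is composite.

824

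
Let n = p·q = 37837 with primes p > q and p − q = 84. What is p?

Since p = q + 84, we have 37837 = q(q + 84), so q² + 84q − 37837 = 0.
Discriminant: 84² + 4·37837 = 7056 + 151348 = 158404; √158404 = 398.
q = (−84 + 398)/2 = 157, and p = q + 84 = 241.
Check: 157 · 241 = 37837.

241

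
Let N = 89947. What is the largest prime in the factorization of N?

37

89947 = 11 · 8177
8177 = 13 · 629
629 = 17 · 37
37 is prime.
So 89947 = 11 · 13 · 17 · 37; the largest prime factor is 37.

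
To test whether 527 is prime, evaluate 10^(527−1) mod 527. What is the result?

10^1 ≡ 10 (mod 527)
10^2 ≡ 10^2 = 100 ≡ 100 (mod 527)
10^4 ≡ 100^2 = 10000 ≡ 514 (mod 527)
10^8 ≡ 514^2 = 264196 ≡ 169 (mod 527)
10^16 ≡ 169^2 = 28561 ≡ 103 (mod 527)
10^32 ≡ 103^2 = 10609 ≡ 69 (mod 527)
10^64 ≡ 69^2 = 4761 ≡ 18 (mod 527)
10^128 ≡ 18^2 = 324 ≡ 324 (mod 527)
10^256 ≡ 324^2 = 104976 ≡ 103 (mod 527)
10^512 ≡ 103^2 = 10609 ≡ 69 (mod 527)
526 = 512 + 8 + 4 + 2 in binary powers of 2.
So 10^526 ≡ 69 · 169 · 514 · 100 ≡ 382 (mod 527).
Since 382 ≠ 1, base 10 is a Fermat witness: 527 is composite.

382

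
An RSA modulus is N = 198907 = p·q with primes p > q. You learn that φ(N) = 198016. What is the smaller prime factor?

φ(n) = (p−1)(q−1) = n − (p+q) + 1, so p + q = 198907 − 198016 + 1 = 892.
p and q are the roots of t² − 892t + 198907 = 0.
Discriminant: 892² − 4·198907 = 795664 − 795628 = 36; √36 = 6.
q = (892 − 6)/2 = 443, p = (892 + 6)/2 = 449.
Check: 443 · 449 = 198907.

443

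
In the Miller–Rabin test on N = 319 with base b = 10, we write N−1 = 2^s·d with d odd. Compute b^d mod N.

319 − 1 = 318 = 2^1 · 159, so d = 159.
10^1 ≡ 10 (mod 319)
10^2 ≡ 10^2 = 100 ≡ 100 (mod 319)
10^4 ≡ 100^2 = 10000 ≡ 111 (mod 319)
10^8 ≡ 111^2 = 12321 ≡ 199 (mod 319)
10^16 ≡ 199^2 = 39601 ≡ 45 (mod 319)
10^32 ≡ 45^2 = 2025 ≡ 111 (mod 319)
10^64 ≡ 111^2 = 12321 ≡ 199 (mod 319)
10^128 ≡ 199^2 = 39601 ≡ 45 (mod 319)
159 = 128 + 16 + 8 + 4 + 2 + 1 in binary powers of 2.
So 10^159 ≡ 45 · 45 · 199 · 111 · 100 · 10 ≡ 21 (mod 319).
Squaring chain: 21; never reaches −1, so base 10 is a Miller–Rabin witness that 319 is composite.

21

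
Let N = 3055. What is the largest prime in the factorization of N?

47

3055 = 5 · 611
611 = 13 · 47
47 is prime.
So 3055 = 5 · 13 · 47; the largest prime factor is 47.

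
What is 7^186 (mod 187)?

70

7^1 ≡ 7 (mod 187)
7^2 ≡ 7^2 = 49 ≡ 49 (mod 187)
7^4 ≡ 49^2 = 2401 ≡ 157 (mod 187)
7^8 ≡ 157^2 = 24649 ≡ 152 (mod 187)
7^16 ≡ 152^2 = 23104 ≡ 103 (mod 187)
7^32 ≡ 103^2 = 10609 ≡ 137 (mod 187)
7^64 ≡ 137^2 = 18769 ≡ 69 (mod 187)
7^128 ≡ 69^2 = 4761 ≡ 86 (mod 187)
186 = 128 + 32 + 16 + 8 + 2 in binary powers of 2.
So 7^186 ≡ 86 · 137 · 103 · 152 · 49 ≡ 70 (mod 187).
Since 70 ≠ 1, base 7 is a Fermat witness: 187 is composite.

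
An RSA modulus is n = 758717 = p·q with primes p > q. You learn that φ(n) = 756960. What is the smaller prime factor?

761

φ(n) = (p−1)(q−1) = n − (p+q) + 1, so p + q = 758717 − 756960 + 1 = 1758.
p and q are the roots of t² − 1758t + 758717 = 0.
Discriminant: 1758² − 4·758717 = 3090564 − 3034868 = 55696; √55696 = 236.
q = (1758 − 236)/2 = 761, p = (1758 + 236)/2 = 997.
Check: 761 · 997 = 758717.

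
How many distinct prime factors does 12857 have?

3

12857 = 13 · 989
989 = 23 · 43
12857 = 13 · 23 · 43, which has 3 distinct prime factors.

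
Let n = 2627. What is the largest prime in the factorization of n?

2627 = 37 · 71
71 is prime.
So 2627 = 37 · 71; the largest prime factor is 71.

71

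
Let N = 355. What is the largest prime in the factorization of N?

71

355 = 5 · 71
71 is prime.
So 355 = 5 · 71; the largest prime factor is 71.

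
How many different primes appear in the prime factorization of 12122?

12122 = 2 · 6061
6061 = 11 · 551
551 = 19 · 29
12122 = 2 · 11 · 19 · 29, which has 4 distinct prime factors.

4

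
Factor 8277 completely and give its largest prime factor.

89

8277 = 3 · 2759
2759 = 31 · 89
89 is prime.
So 8277 = 3 · 31 · 89; the largest prime factor is 89.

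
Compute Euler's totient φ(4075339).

3998400

Factor: 4075339 = 137 · 151 · 197.
φ(4075339) = (137−1) · (151−1) · (197−1) = 136 · 150 · 196 = 3998400.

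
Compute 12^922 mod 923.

12^1 ≡ 12 (mod 923)
12^2 ≡ 12^2 = 144 ≡ 144 (mod 923)
12^4 ≡ 144^2 = 20736 ≡ 430 (mod 923)
12^8 ≡ 430^2 = 184900 ≡ 300 (mod 923)
12^16 ≡ 300^2 = 90000 ≡ 469 (mod 923)
12^32 ≡ 469^2 = 219961 ≡ 287 (mod 923)
12^64 ≡ 287^2 = 82369 ≡ 222 (mod 923)
12^128 ≡ 222^2 = 49284 ≡ 365 (mod 923)
12^256 ≡ 365^2 = 133225 ≡ 313 (mod 923)
12^512 ≡ 313^2 = 97969 ≡ 131 (mod 923)
922 = 512 + 256 + 128 + 16 + 8 + 2 in binary powers of 2.
So 12^922 ≡ 131 · 313 · 365 · 469 · 300 · 144 ≡ 703 (mod 923).
Since 703 ≠ 1, base 12 is a Fermat witness: 923 is composite.

703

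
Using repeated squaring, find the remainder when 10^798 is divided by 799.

212

10^1 ≡ 10 (mod 799)
10^2 ≡ 10^2 = 100 ≡ 100 (mod 799)
10^4 ≡ 100^2 = 10000 ≡ 412 (mod 799)
10^8 ≡ 412^2 = 169744 ≡ 356 (mod 799)
10^16 ≡ 356^2 = 126736 ≡ 494 (mod 799)
10^32 ≡ 494^2 = 244036 ≡ 341 (mod 799)
10^64 ≡ 341^2 = 116281 ≡ 426 (mod 799)
10^128 ≡ 426^2 = 181476 ≡ 103 (mod 799)
10^256 ≡ 103^2 = 10609 ≡ 222 (mod 799)
10^512 ≡ 222^2 = 49284 ≡ 545 (mod 799)
798 = 512 + 256 + 16 + 8 + 4 + 2 in binary powers of 2.
So 10^798 ≡ 545 · 222 · 494 · 356 · 412 · 100 ≡ 212 (mod 799).
Since 212 ≠ 1, base 10 is a Fermat witness: 799 is composite.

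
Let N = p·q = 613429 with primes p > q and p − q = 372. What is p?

Since p = q + 372, we have 613429 = q(q + 372), so q² + 372q − 613429 = 0.
Discriminant: 372² + 4·613429 = 138384 + 2453716 = 2592100; √2592100 = 1610.
q = (−372 + 1610)/2 = 619, and p = q + 372 = 991.
Check: 619 · 991 = 613429.

991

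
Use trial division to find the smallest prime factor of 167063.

13

167063 is odd.
Digit sum 23, not divisible by 3.
Ends in 3: not divisible by 5.
7: 167063 = 7·23866 + 1
11: 167063 = 11·15187 + 6
13: 167063 = 13·12851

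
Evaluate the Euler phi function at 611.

552

Factor: 611 = 13 · 47.
φ(611) = (13−1) · (47−1) = 12 · 46 = 552.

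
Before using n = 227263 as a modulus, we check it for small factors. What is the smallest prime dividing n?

23

227263 is odd.
Digit sum 22, not divisible by 3.
Ends in 3: not divisible by 5.
7: 227263 = 7·32466 + 1
11: 227263 = 11·20660 + 3
13: 227263 = 13·17481 + 10
17: 227263 = 17·13368 + 7
19: 227263 = 19·11961 + 4
23: 227263 = 23·9881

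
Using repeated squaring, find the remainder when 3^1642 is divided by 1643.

3^1 ≡ 3 (mod 1643)
3^2 ≡ 3^2 = 9 ≡ 9 (mod 1643)
3^4 ≡ 9^2 = 81 ≡ 81 (mod 1643)
3^8 ≡ 81^2 = 6561 ≡ 1632 (mod 1643)
3^16 ≡ 1632^2 = 2663424 ≡ 121 (mod 1643)
3^32 ≡ 121^2 = 14641 ≡ 1497 (mod 1643)
3^64 ≡ 1497^2 = 2241009 ≡ 1600 (mod 1643)
3^128 ≡ 1600^2 = 2560000 ≡ 206 (mod 1643)
3^256 ≡ 206^2 = 42436 ≡ 1361 (mod 1643)
3^512 ≡ 1361^2 = 1852321 ≡ 660 (mod 1643)
3^1024 ≡ 660^2 = 435600 ≡ 205 (mod 1643)
1642 = 1024 + 512 + 64 + 32 + 8 + 2 in binary powers of 2.
So 3^1642 ≡ 205 · 660 · 1600 · 1497 · 1632 · 9 ≡ 820 (mod 1643).
Since 820 ≠ 1, base 3 is a Fermat witness: 1643 is composite.

820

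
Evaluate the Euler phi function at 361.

Factor: 361 = 19^2.
φ(361) = 19^1·(19−1) = 342.

342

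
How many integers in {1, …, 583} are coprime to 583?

Factor: 583 = 11 · 53.
φ(583) = (11−1) · (53−1) = 10 · 52 = 520.

520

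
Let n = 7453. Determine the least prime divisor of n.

7453 is odd.
Digit sum 19, not divisible by 3.
Ends in 3: not divisible by 5.
7: 7453 = 7·1064 + 5
11: 7453 = 11·677 + 6
13: 7453 = 13·573 + 4
17: 7453 = 17·438 + 7
19: 7453 = 19·392 + 5
23: 7453 = 23·324 + 1
29: 7453 = 29·257

29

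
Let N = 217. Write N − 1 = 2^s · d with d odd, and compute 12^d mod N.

217 − 1 = 216 = 2^3 · 27, so d = 27.
12^1 ≡ 12 (mod 217)
12^2 ≡ 12^2 = 144 ≡ 144 (mod 217)
12^4 ≡ 144^2 = 20736 ≡ 121 (mod 217)
12^8 ≡ 121^2 = 14641 ≡ 102 (mod 217)
12^16 ≡ 102^2 = 10404 ≡ 205 (mod 217)
27 = 16 + 8 + 2 + 1 in binary powers of 2.
So 12^27 ≡ 205 · 102 · 144 · 12 ≡ 27 (mod 217).
Squaring chain: 27 → 78 → 8; never reaches −1, so base 12 is a Miller–Rabin witness that 217 is composite.

27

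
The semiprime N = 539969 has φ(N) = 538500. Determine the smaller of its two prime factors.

719

φ(n) = (p−1)(q−1) = n − (p+q) + 1, so p + q = 539969 − 538500 + 1 = 1470.
p and q are the roots of t² − 1470t + 539969 = 0.
Discriminant: 1470² − 4·539969 = 2160900 − 2159876 = 1024; √1024 = 32.
q = (1470 − 32)/2 = 719, p = (1470 + 32)/2 = 751.
Check: 719 · 751 = 539969.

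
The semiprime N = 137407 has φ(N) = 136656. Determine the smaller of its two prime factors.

313

φ(n) = (p−1)(q−1) = n − (p+q) + 1, so p + q = 137407 − 136656 + 1 = 752.
p and q are the roots of t² − 752t + 137407 = 0.
Discriminant: 752² − 4·137407 = 565504 − 549628 = 15876; √15876 = 126.
q = (752 − 126)/2 = 313, p = (752 + 126)/2 = 439.
Check: 313 · 439 = 137407.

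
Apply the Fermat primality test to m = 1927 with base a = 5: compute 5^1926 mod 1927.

5^1 ≡ 5 (mod 1927)
5^2 ≡ 5^2 = 25 ≡ 25 (mod 1927)
5^4 ≡ 25^2 = 625 ≡ 625 (mod 1927)
5^8 ≡ 625^2 = 390625 ≡ 1371 (mod 1927)
5^16 ≡ 1371^2 = 1879641 ≡ 816 (mod 1927)
5^32 ≡ 816^2 = 665856 ≡ 1041 (mod 1927)
5^64 ≡ 1041^2 = 1083681 ≡ 707 (mod 1927)
5^128 ≡ 707^2 = 499849 ≡ 756 (mod 1927)
5^256 ≡ 756^2 = 571536 ≡ 1144 (mod 1927)
5^512 ≡ 1144^2 = 1308736 ≡ 303 (mod 1927)
5^1024 ≡ 303^2 = 91809 ≡ 1240 (mod 1927)
1926 = 1024 + 512 + 256 + 128 + 4 + 2 in binary powers of 2.
So 5^1926 ≡ 1240 · 303 · 1144 · 756 · 625 · 25 ≡ 291 (mod 1927).
Since 291 ≠ 1, base 5 is a Fermat witness: 1927 is composite.

291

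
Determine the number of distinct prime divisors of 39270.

6

39270 = 2 · 19635
19635 = 3 · 6545
6545 = 5 · 1309
1309 = 7 · 187
187 = 11 · 17
39270 = 2 · 3 · 5 · 7 · 11 · 17, which has 6 distinct prime factors.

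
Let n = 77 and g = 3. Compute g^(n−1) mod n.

3^1 ≡ 3 (mod 77)
3^2 ≡ 3^2 = 9 ≡ 9 (mod 77)
3^4 ≡ 9^2 = 81 ≡ 4 (mod 77)
3^8 ≡ 4^2 = 16 ≡ 16 (mod 77)
3^16 ≡ 16^2 = 256 ≡ 25 (mod 77)
3^32 ≡ 25^2 = 625 ≡ 9 (mod 77)
3^64 ≡ 9^2 = 81 ≡ 4 (mod 77)
76 = 64 + 8 + 4 in binary powers of 2.
So 3^76 ≡ 4 · 16 · 4 ≡ 25 (mod 77).
Since 25 ≠ 1, base 3 is a Fermat witness: 77 is composite.

25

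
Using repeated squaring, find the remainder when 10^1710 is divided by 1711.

10^1 ≡ 10 (mod 1711)
10^2 ≡ 10^2 = 100 ≡ 100 (mod 1711)
10^4 ≡ 100^2 = 10000 ≡ 1445 (mod 1711)
10^8 ≡ 1445^2 = 2088025 ≡ 605 (mod 1711)
10^16 ≡ 605^2 = 366025 ≡ 1582 (mod 1711)
10^32 ≡ 1582^2 = 2502724 ≡ 1242 (mod 1711)
10^64 ≡ 1242^2 = 1542564 ≡ 953 (mod 1711)
10^128 ≡ 953^2 = 908209 ≡ 1379 (mod 1711)
10^256 ≡ 1379^2 = 1901641 ≡ 720 (mod 1711)
10^512 ≡ 720^2 = 518400 ≡ 1678 (mod 1711)
10^1024 ≡ 1678^2 = 2815684 ≡ 1089 (mod 1711)
1710 = 1024 + 512 + 128 + 32 + 8 + 4 + 2 in binary powers of 2.
So 10^1710 ≡ 1089 · 1678 · 1379 · 1242 · 605 · 1445 · 100 ≡ 1115 (mod 1711).
Since 1115 ≠ 1, base 10 is a Fermat witness: 1711 is composite.

1115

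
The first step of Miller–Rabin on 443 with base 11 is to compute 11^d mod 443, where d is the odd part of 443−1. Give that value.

442

443 − 1 = 442 = 2^1 · 221, so d = 221.
11^1 ≡ 11 (mod 443)
11^2 ≡ 11^2 = 121 ≡ 121 (mod 443)
11^4 ≡ 121^2 = 14641 ≡ 22 (mod 443)
11^8 ≡ 22^2 = 484 ≡ 41 (mod 443)
11^16 ≡ 41^2 = 1681 ≡ 352 (mod 443)
11^32 ≡ 352^2 = 123904 ≡ 307 (mod 443)
11^64 ≡ 307^2 = 94249 ≡ 333 (mod 443)
11^128 ≡ 333^2 = 110889 ≡ 139 (mod 443)
221 = 128 + 64 + 16 + 8 + 4 + 1 in binary powers of 2.
So 11^221 ≡ 139 · 333 · 352 · 41 · 22 · 11 ≡ 442 (mod 443).
Since 11^d ≡ 442 (mod 443), base 11 does not prove 443 composite.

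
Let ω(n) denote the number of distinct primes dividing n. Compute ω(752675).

5

752675 = 5^2 · 30107
30107 = 7 · 4301
4301 = 11 · 391
391 = 17 · 23
752675 = 5^2 · 7 · 11 · 17 · 23, which has 5 distinct prime factors.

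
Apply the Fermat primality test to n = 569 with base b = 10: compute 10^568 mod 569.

1

10^1 ≡ 10 (mod 569)
10^2 ≡ 10^2 = 100 ≡ 100 (mod 569)
10^4 ≡ 100^2 = 10000 ≡ 327 (mod 569)
10^8 ≡ 327^2 = 106929 ≡ 526 (mod 569)
10^16 ≡ 526^2 = 276676 ≡ 142 (mod 569)
10^32 ≡ 142^2 = 20164 ≡ 249 (mod 569)
10^64 ≡ 249^2 = 62001 ≡ 549 (mod 569)
10^128 ≡ 549^2 = 301401 ≡ 400 (mod 569)
10^256 ≡ 400^2 = 160000 ≡ 111 (mod 569)
10^512 ≡ 111^2 = 12321 ≡ 372 (mod 569)
568 = 512 + 32 + 16 + 8 in binary powers of 2.
So 10^568 ≡ 372 · 249 · 142 · 526 ≡ 1 (mod 569).
Since the result is 1, base 10 gives no evidence that 569 is composite.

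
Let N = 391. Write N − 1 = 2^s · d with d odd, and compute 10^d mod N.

391 − 1 = 390 = 2^1 · 195, so d = 195.
10^1 ≡ 10 (mod 391)
10^2 ≡ 10^2 = 100 ≡ 100 (mod 391)
10^4 ≡ 100^2 = 10000 ≡ 225 (mod 391)
10^8 ≡ 225^2 = 50625 ≡ 186 (mod 391)
10^16 ≡ 186^2 = 34596 ≡ 188 (mod 391)
10^32 ≡ 188^2 = 35344 ≡ 154 (mod 391)
10^64 ≡ 154^2 = 23716 ≡ 256 (mod 391)
10^128 ≡ 256^2 = 65536 ≡ 239 (mod 391)
195 = 128 + 64 + 2 + 1 in binary powers of 2.
So 10^195 ≡ 239 · 256 · 100 · 10 ≡ 320 (mod 391).
Squaring chain: 320; never reaches −1, so base 10 is a Miller–Rabin witness that 391 is composite.

320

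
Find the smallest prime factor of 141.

3

141 is odd.
Digit sum 6, divisible by 3.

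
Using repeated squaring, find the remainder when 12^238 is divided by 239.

1

12^1 ≡ 12 (mod 239)
12^2 ≡ 12^2 = 144 ≡ 144 (mod 239)
12^4 ≡ 144^2 = 20736 ≡ 182 (mod 239)
12^8 ≡ 182^2 = 33124 ≡ 142 (mod 239)
12^16 ≡ 142^2 = 20164 ≡ 88 (mod 239)
12^32 ≡ 88^2 = 7744 ≡ 96 (mod 239)
12^64 ≡ 96^2 = 9216 ≡ 134 (mod 239)
12^128 ≡ 134^2 = 17956 ≡ 31 (mod 239)
238 = 128 + 64 + 32 + 8 + 4 + 2 in binary powers of 2.
So 12^238 ≡ 31 · 134 · 96 · 142 · 182 · 144 ≡ 1 (mod 239).
Since the result is 1, base 12 gives no evidence that 239 is composite.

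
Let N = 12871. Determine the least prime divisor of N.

12871 is odd.
Digit sum 19, not divisible by 3.
Ends in 1: not divisible by 5.
7: 12871 = 7·1838 + 5
11: 12871 = 11·1170 + 1
13: 12871 = 13·990 + 1
17: 12871 = 17·757 + 2
19: 12871 = 19·677 + 8
23: 12871 = 23·559 + 14
29: 12871 = 29·443 + 24
31: 12871 = 31·415 + 6
37: 12871 = 37·347 + 32
41: 12871 = 41·313 + 38
43: 12871 = 43·299 + 14
47: 12871 = 47·273 + 40
53: 12871 = 53·242 + 45
59: 12871 = 59·218 + 9
61: 12871 = 61·211

61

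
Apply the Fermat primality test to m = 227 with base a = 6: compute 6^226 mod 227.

1

6^1 ≡ 6 (mod 227)
6^2 ≡ 6^2 = 36 ≡ 36 (mod 227)
6^4 ≡ 36^2 = 1296 ≡ 161 (mod 227)
6^8 ≡ 161^2 = 25921 ≡ 43 (mod 227)
6^16 ≡ 43^2 = 1849 ≡ 33 (mod 227)
6^32 ≡ 33^2 = 1089 ≡ 181 (mod 227)
6^64 ≡ 181^2 = 32761 ≡ 73 (mod 227)
6^128 ≡ 73^2 = 5329 ≡ 108 (mod 227)
226 = 128 + 64 + 32 + 2 in binary powers of 2.
So 6^226 ≡ 108 · 73 · 181 · 36 ≡ 1 (mod 227).
Since the result is 1, base 6 gives no evidence that 227 is composite.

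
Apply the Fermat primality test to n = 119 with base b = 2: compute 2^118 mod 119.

2^1 ≡ 2 (mod 119)
2^2 ≡ 2^2 = 4 ≡ 4 (mod 119)
2^4 ≡ 4^2 = 16 ≡ 16 (mod 119)
2^8 ≡ 16^2 = 256 ≡ 18 (mod 119)
2^16 ≡ 18^2 = 324 ≡ 86 (mod 119)
2^32 ≡ 86^2 = 7396 ≡ 18 (mod 119)
2^64 ≡ 18^2 = 324 ≡ 86 (mod 119)
118 = 64 + 32 + 16 + 4 + 2 in binary powers of 2.
So 2^118 ≡ 86 · 18 · 86 · 16 · 4 ≡ 30 (mod 119).
Since 30 ≠ 1, base 2 is a Fermat witness: 119 is composite.

30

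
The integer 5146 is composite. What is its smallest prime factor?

5146 is even: 2 divides it.

2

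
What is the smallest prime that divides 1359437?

1359437 is odd.
Digit sum 32, not divisible by 3.
Ends in 7: not divisible by 5.
7: 1359437 = 7·194205 + 2
11: 1359437 = 11·123585 + 2
13: 1359437 = 13·104572 + 1
17: 1359437 = 17·79966 + 15
19: 1359437 = 19·71549 + 6
23: 1359437 = 23·59105 + 22
29: 1359437 = 29·46877 + 4
31: 1359437 = 31·43852 + 25
37: 1359437 = 37·36741 + 20
41: 1359437 = 41·33157

41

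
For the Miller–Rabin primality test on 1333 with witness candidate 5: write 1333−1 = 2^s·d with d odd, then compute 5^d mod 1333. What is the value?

32

1333 − 1 = 1332 = 2^2 · 333, so d = 333.
5^1 ≡ 5 (mod 1333)
5^2 ≡ 5^2 = 25 ≡ 25 (mod 1333)
5^4 ≡ 25^2 = 625 ≡ 625 (mod 1333)
5^8 ≡ 625^2 = 390625 ≡ 56 (mod 1333)
5^16 ≡ 56^2 = 3136 ≡ 470 (mod 1333)
5^32 ≡ 470^2 = 220900 ≡ 955 (mod 1333)
5^64 ≡ 955^2 = 912025 ≡ 253 (mod 1333)
5^128 ≡ 253^2 = 64009 ≡ 25 (mod 1333)
5^256 ≡ 25^2 = 625 ≡ 625 (mod 1333)
333 = 256 + 64 + 8 + 4 + 1 in binary powers of 2.
So 5^333 ≡ 625 · 253 · 56 · 625 · 5 ≡ 32 (mod 1333).
Squaring chain: 32 → 1024; never reaches −1, so base 5 is a Miller–Rabin witness that 1333 is composite.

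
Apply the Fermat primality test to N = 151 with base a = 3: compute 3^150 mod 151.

1

3^1 ≡ 3 (mod 151)
3^2 ≡ 3^2 = 9 ≡ 9 (mod 151)
3^4 ≡ 9^2 = 81 ≡ 81 (mod 151)
3^8 ≡ 81^2 = 6561 ≡ 68 (mod 151)
3^16 ≡ 68^2 = 4624 ≡ 94 (mod 151)
3^32 ≡ 94^2 = 8836 ≡ 78 (mod 151)
3^64 ≡ 78^2 = 6084 ≡ 44 (mod 151)
3^128 ≡ 44^2 = 1936 ≡ 124 (mod 151)
150 = 128 + 16 + 4 + 2 in binary powers of 2.
So 3^150 ≡ 124 · 94 · 81 · 9 ≡ 1 (mod 151).
Since the result is 1, base 3 gives no evidence that 151 is composite.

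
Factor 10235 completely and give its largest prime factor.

89

10235 = 5 · 2047
2047 = 23 · 89
89 is prime.
So 10235 = 5 · 23 · 89; the largest prime factor is 89.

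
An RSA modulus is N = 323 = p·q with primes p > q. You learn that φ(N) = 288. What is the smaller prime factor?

φ(n) = (p−1)(q−1) = n − (p+q) + 1, so p + q = 323 − 288 + 1 = 36.
p and q are the roots of t² − 36t + 323 = 0.
Discriminant: 36² − 4·323 = 1296 − 1292 = 4; √4 = 2.
q = (36 − 2)/2 = 17, p = (36 + 2)/2 = 19.
Check: 17 · 19 = 323.

17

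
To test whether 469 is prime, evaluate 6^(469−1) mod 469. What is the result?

225

6^1 ≡ 6 (mod 469)
6^2 ≡ 6^2 = 36 ≡ 36 (mod 469)
6^4 ≡ 36^2 = 1296 ≡ 358 (mod 469)
6^8 ≡ 358^2 = 128164 ≡ 127 (mod 469)
6^16 ≡ 127^2 = 16129 ≡ 183 (mod 469)
6^32 ≡ 183^2 = 33489 ≡ 190 (mod 469)
6^64 ≡ 190^2 = 36100 ≡ 456 (mod 469)
6^128 ≡ 456^2 = 207936 ≡ 169 (mod 469)
6^256 ≡ 169^2 = 28561 ≡ 421 (mod 469)
468 = 256 + 128 + 64 + 16 + 4 in binary powers of 2.
So 6^468 ≡ 421 · 169 · 456 · 183 · 358 ≡ 225 (mod 469).
Since 225 ≠ 1, base 6 is a Fermat witness: 469 is composite.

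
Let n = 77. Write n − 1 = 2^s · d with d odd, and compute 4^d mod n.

77 − 1 = 76 = 2^2 · 19, so d = 19.
4^1 ≡ 4 (mod 77)
4^2 ≡ 4^2 = 16 ≡ 16 (mod 77)
4^4 ≡ 16^2 = 256 ≡ 25 (mod 77)
4^8 ≡ 25^2 = 625 ≡ 9 (mod 77)
4^16 ≡ 9^2 = 81 ≡ 4 (mod 77)
19 = 16 + 2 + 1 in binary powers of 2.
So 4^19 ≡ 4 · 16 · 4 ≡ 25 (mod 77).
Squaring chain: 25 → 9; never reaches −1, so base 4 is a Miller–Rabin witness that 77 is composite.

25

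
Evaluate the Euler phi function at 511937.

486864

Factor: 511937 = 29 · 127 · 139.
φ(511937) = (29−1) · (127−1) · (139−1) = 28 · 126 · 138 = 486864.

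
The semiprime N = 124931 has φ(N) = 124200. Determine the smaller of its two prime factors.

φ(n) = (p−1)(q−1) = n − (p+q) + 1, so p + q = 124931 − 124200 + 1 = 732.
p and q are the roots of t² − 732t + 124931 = 0.
Discriminant: 732² − 4·124931 = 535824 − 499724 = 36100; √36100 = 190.
q = (732 − 190)/2 = 271, p = (732 + 190)/2 = 461.
Check: 271 · 461 = 124931.

271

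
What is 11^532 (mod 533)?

11^1 ≡ 11 (mod 533)
11^2 ≡ 11^2 = 121 ≡ 121 (mod 533)
11^4 ≡ 121^2 = 14641 ≡ 250 (mod 533)
11^8 ≡ 250^2 = 62500 ≡ 139 (mod 533)
11^16 ≡ 139^2 = 19321 ≡ 133 (mod 533)
11^32 ≡ 133^2 = 17689 ≡ 100 (mod 533)
11^64 ≡ 100^2 = 10000 ≡ 406 (mod 533)
11^128 ≡ 406^2 = 164836 ≡ 139 (mod 533)
11^256 ≡ 139^2 = 19321 ≡ 133 (mod 533)
11^512 ≡ 133^2 = 17689 ≡ 100 (mod 533)
532 = 512 + 16 + 4 in binary powers of 2.
So 11^532 ≡ 100 · 133 · 250 ≡ 146 (mod 533).
Since 146 ≠ 1, base 11 is a Fermat witness: 533 is composite.

146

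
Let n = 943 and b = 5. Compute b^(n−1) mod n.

558

5^1 ≡ 5 (mod 943)
5^2 ≡ 5^2 = 25 ≡ 25 (mod 943)
5^4 ≡ 25^2 = 625 ≡ 625 (mod 943)
5^8 ≡ 625^2 = 390625 ≡ 223 (mod 943)
5^16 ≡ 223^2 = 49729 ≡ 693 (mod 943)
5^32 ≡ 693^2 = 480249 ≡ 262 (mod 943)
5^64 ≡ 262^2 = 68644 ≡ 748 (mod 943)
5^128 ≡ 748^2 = 559504 ≡ 305 (mod 943)
5^256 ≡ 305^2 = 93025 ≡ 611 (mod 943)
5^512 ≡ 611^2 = 373321 ≡ 836 (mod 943)
942 = 512 + 256 + 128 + 32 + 8 + 4 + 2 in binary powers of 2.
So 5^942 ≡ 836 · 611 · 305 · 262 · 223 · 625 · 25 ≡ 558 (mod 943).
Since 558 ≠ 1, base 5 is a Fermat witness: 943 is composite.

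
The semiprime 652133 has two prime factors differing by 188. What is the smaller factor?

Since p = q + 188, we have 652133 = q(q + 188), so q² + 188q − 652133 = 0.
Discriminant: 188² + 4·652133 = 35344 + 2608532 = 2643876; √2643876 = 1626.
q = (−188 + 1626)/2 = 719, and p = q + 188 = 907.
Check: 719 · 907 = 652133.

719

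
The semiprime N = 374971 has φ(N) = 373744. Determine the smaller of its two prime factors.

φ(n) = (p−1)(q−1) = n − (p+q) + 1, so p + q = 374971 − 373744 + 1 = 1228.
p and q are the roots of t² − 1228t + 374971 = 0.
Discriminant: 1228² − 4·374971 = 1507984 − 1499884 = 8100; √8100 = 90.
q = (1228 − 90)/2 = 569, p = (1228 + 90)/2 = 659.
Check: 569 · 659 = 374971.

569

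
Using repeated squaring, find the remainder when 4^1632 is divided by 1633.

1222

4^1 ≡ 4 (mod 1633)
4^2 ≡ 4^2 = 16 ≡ 16 (mod 1633)
4^4 ≡ 16^2 = 256 ≡ 256 (mod 1633)
4^8 ≡ 256^2 = 65536 ≡ 216 (mod 1633)
4^16 ≡ 216^2 = 46656 ≡ 932 (mod 1633)
4^32 ≡ 932^2 = 868624 ≡ 1501 (mod 1633)
4^64 ≡ 1501^2 = 2253001 ≡ 1094 (mod 1633)
4^128 ≡ 1094^2 = 1196836 ≡ 1480 (mod 1633)
4^256 ≡ 1480^2 = 2190400 ≡ 547 (mod 1633)
4^512 ≡ 547^2 = 299209 ≡ 370 (mod 1633)
4^1024 ≡ 370^2 = 136900 ≡ 1361 (mod 1633)
1632 = 1024 + 512 + 64 + 32 in binary powers of 2.
So 4^1632 ≡ 1361 · 370 · 1094 · 1501 ≡ 1222 (mod 1633).
Since 1222 ≠ 1, base 4 is a Fermat witness: 1633 is composite.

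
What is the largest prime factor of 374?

374 = 2 · 187
187 = 11 · 17
17 is prime.
So 374 = 2 · 11 · 17; the largest prime factor is 17.

17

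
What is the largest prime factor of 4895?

89

4895 = 5 · 979
979 = 11 · 89
89 is prime.
So 4895 = 5 · 11 · 89; the largest prime factor is 89.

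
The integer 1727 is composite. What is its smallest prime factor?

11

1727 is odd.
Digit sum 17, not divisible by 3.
Ends in 7: not divisible by 5.
7: 1727 = 7·246 + 5
11: 1727 = 11·157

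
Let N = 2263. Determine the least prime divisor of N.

2263 is odd.
Digit sum 13, not divisible by 3.
Ends in 3: not divisible by 5.
7: 2263 = 7·323 + 2
11: 2263 = 11·205 + 8
13: 2263 = 13·174 + 1
17: 2263 = 17·133 + 2
19: 2263 = 19·119 + 2
23: 2263 = 23·98 + 9
29: 2263 = 29·78 + 1
31: 2263 = 31·73

31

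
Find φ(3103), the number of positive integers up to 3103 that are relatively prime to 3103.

Factor: 3103 = 29 · 107.
φ(3103) = (29−1) · (107−1) = 28 · 106 = 2968.

2968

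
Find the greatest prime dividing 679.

97

679 = 7 · 97
97 is prime.
So 679 = 7 · 97; the largest prime factor is 97.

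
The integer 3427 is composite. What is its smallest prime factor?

3427 is odd.
Digit sum 16, not divisible by 3.
Ends in 7: not divisible by 5.
7: 3427 = 7·489 + 4
11: 3427 = 11·311 + 6
13: 3427 = 13·263 + 8
17: 3427 = 17·201 + 10
19: 3427 = 19·180 + 7
23: 3427 = 23·149

23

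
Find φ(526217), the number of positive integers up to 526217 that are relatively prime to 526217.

496672

Factor: 526217 = 23 · 137 · 167.
φ(526217) = (23−1) · (137−1) · (167−1) = 22 · 136 · 166 = 496672.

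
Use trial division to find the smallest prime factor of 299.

13

299 is odd.
Digit sum 20, not divisible by 3.
Ends in 9: not divisible by 5.
7: 299 = 7·42 + 5
11: 299 = 11·27 + 2
13: 299 = 13·23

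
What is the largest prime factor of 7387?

89

7387 = 83 · 89
89 is prime.
So 7387 = 83 · 89; the largest prime factor is 89.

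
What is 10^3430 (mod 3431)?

10^1 ≡ 10 (mod 3431)
10^2 ≡ 10^2 = 100 ≡ 100 (mod 3431)
10^4 ≡ 100^2 = 10000 ≡ 3138 (mod 3431)
10^8 ≡ 3138^2 = 9847044 ≡ 74 (mod 3431)
10^16 ≡ 74^2 = 5476 ≡ 2045 (mod 3431)
10^32 ≡ 2045^2 = 4182025 ≡ 3067 (mod 3431)
10^64 ≡ 3067^2 = 9406489 ≡ 2118 (mod 3431)
10^128 ≡ 2118^2 = 4485924 ≡ 1607 (mod 3431)
10^256 ≡ 1607^2 = 2582449 ≡ 2337 (mod 3431)
10^512 ≡ 2337^2 = 5461569 ≡ 2848 (mod 3431)
10^1024 ≡ 2848^2 = 8111104 ≡ 220 (mod 3431)
10^2048 ≡ 220^2 = 48400 ≡ 366 (mod 3431)
3430 = 2048 + 1024 + 256 + 64 + 32 + 4 + 2 in binary powers of 2.
So 10^3430 ≡ 366 · 220 · 2337 · 2118 · 3067 · 3138 · 100 ≡ 1068 (mod 3431).
Since 1068 ≠ 1, base 10 is a Fermat witness: 3431 is composite.

1068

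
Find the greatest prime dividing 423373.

89

423373 = 67 · 6319
6319 = 71 · 89
89 is prime.
So 423373 = 67 · 71 · 89; the largest prime factor is 89.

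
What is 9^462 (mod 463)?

9^1 ≡ 9 (mod 463)
9^2 ≡ 9^2 = 81 ≡ 81 (mod 463)
9^4 ≡ 81^2 = 6561 ≡ 79 (mod 463)
9^8 ≡ 79^2 = 6241 ≡ 222 (mod 463)
9^16 ≡ 222^2 = 49284 ≡ 206 (mod 463)
9^32 ≡ 206^2 = 42436 ≡ 303 (mod 463)
9^64 ≡ 303^2 = 91809 ≡ 135 (mod 463)
9^128 ≡ 135^2 = 18225 ≡ 168 (mod 463)
9^256 ≡ 168^2 = 28224 ≡ 444 (mod 463)
462 = 256 + 128 + 64 + 8 + 4 + 2 in binary powers of 2.
So 9^462 ≡ 444 · 168 · 135 · 222 · 79 · 81 ≡ 1 (mod 463).
Since the result is 1, base 9 gives no evidence that 463 is composite.

1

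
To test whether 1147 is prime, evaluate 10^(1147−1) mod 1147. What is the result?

10^1 ≡ 10 (mod 1147)
10^2 ≡ 10^2 = 100 ≡ 100 (mod 1147)
10^4 ≡ 100^2 = 10000 ≡ 824 (mod 1147)
10^8 ≡ 824^2 = 678976 ≡ 1099 (mod 1147)
10^16 ≡ 1099^2 = 1207801 ≡ 10 (mod 1147)
10^32 ≡ 10^2 = 100 ≡ 100 (mod 1147)
10^64 ≡ 100^2 = 10000 ≡ 824 (mod 1147)
10^128 ≡ 824^2 = 678976 ≡ 1099 (mod 1147)
10^256 ≡ 1099^2 = 1207801 ≡ 10 (mod 1147)
10^512 ≡ 10^2 = 100 ≡ 100 (mod 1147)
10^1024 ≡ 100^2 = 10000 ≡ 824 (mod 1147)
1146 = 1024 + 64 + 32 + 16 + 8 + 2 in binary powers of 2.
So 10^1146 ≡ 824 · 824 · 100 · 10 · 1099 · 100 ≡ 963 (mod 1147).
Since 963 ≠ 1, base 10 is a Fermat witness: 1147 is composite.

963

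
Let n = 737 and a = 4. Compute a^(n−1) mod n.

4^1 ≡ 4 (mod 737)
4^2 ≡ 4^2 = 16 ≡ 16 (mod 737)
4^4 ≡ 16^2 = 256 ≡ 256 (mod 737)
4^8 ≡ 256^2 = 65536 ≡ 680 (mod 737)
4^16 ≡ 680^2 = 462400 ≡ 301 (mod 737)
4^32 ≡ 301^2 = 90601 ≡ 687 (mod 737)
4^64 ≡ 687^2 = 471969 ≡ 289 (mod 737)
4^128 ≡ 289^2 = 83521 ≡ 240 (mod 737)
4^256 ≡ 240^2 = 57600 ≡ 114 (mod 737)
4^512 ≡ 114^2 = 12996 ≡ 467 (mod 737)
736 = 512 + 128 + 64 + 32 in binary powers of 2.
So 4^736 ≡ 467 · 240 · 289 · 687 ≡ 26 (mod 737).
Since 26 ≠ 1, base 4 is a Fermat witness: 737 is composite.

26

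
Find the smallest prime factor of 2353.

13

2353 is odd.
Digit sum 13, not divisible by 3.
Ends in 3: not divisible by 5.
7: 2353 = 7·336 + 1
11: 2353 = 11·213 + 10
13: 2353 = 13·181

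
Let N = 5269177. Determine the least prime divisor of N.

5269177 is odd.
Digit sum 37, not divisible by 3.
Ends in 7: not divisible by 5.
7: 5269177 = 7·752739 + 4
11: 5269177 = 11·479016 + 1
13: 5269177 = 13·405321 + 4
17: 5269177 = 17·309951 + 10
19: 5269177 = 19·277325 + 2
23: 5269177 = 23·229094 + 15
29: 5269177 = 29·181695 + 22
31: 5269177 = 31·169973 + 14
37: 5269177 = 37·142410 + 7
41: 5269177 = 41·128516 + 21
43: 5269177 = 43·122539

43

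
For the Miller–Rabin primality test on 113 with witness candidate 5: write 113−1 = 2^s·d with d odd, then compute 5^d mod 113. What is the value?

42

113 − 1 = 112 = 2^4 · 7, so d = 7.
5^1 ≡ 5 (mod 113)
5^2 ≡ 5^2 = 25 ≡ 25 (mod 113)
5^4 ≡ 25^2 = 625 ≡ 60 (mod 113)
7 = 4 + 2 + 1 in binary powers of 2.
So 5^7 ≡ 60 · 25 · 5 ≡ 42 (mod 113).
Squaring chain: 42 → 69 → 15 → 112; reaches −1, so base 5 does not prove 113 composite.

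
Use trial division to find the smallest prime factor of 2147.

2147 is odd.
Digit sum 14, not divisible by 3.
Ends in 7: not divisible by 5.
7: 2147 = 7·306 + 5
11: 2147 = 11·195 + 2
13: 2147 = 13·165 + 2
17: 2147 = 17·126 + 5
19: 2147 = 19·113

19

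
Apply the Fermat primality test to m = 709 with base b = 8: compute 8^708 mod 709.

1

8^1 ≡ 8 (mod 709)
8^2 ≡ 8^2 = 64 ≡ 64 (mod 709)
8^4 ≡ 64^2 = 4096 ≡ 551 (mod 709)
8^8 ≡ 551^2 = 303601 ≡ 149 (mod 709)
8^16 ≡ 149^2 = 22201 ≡ 222 (mod 709)
8^32 ≡ 222^2 = 49284 ≡ 363 (mod 709)
8^64 ≡ 363^2 = 131769 ≡ 604 (mod 709)
8^128 ≡ 604^2 = 364816 ≡ 390 (mod 709)
8^256 ≡ 390^2 = 152100 ≡ 374 (mod 709)
8^512 ≡ 374^2 = 139876 ≡ 203 (mod 709)
708 = 512 + 128 + 64 + 4 in binary powers of 2.
So 8^708 ≡ 203 · 390 · 604 · 551 ≡ 1 (mod 709).
Since the result is 1, base 8 gives no evidence that 709 is composite.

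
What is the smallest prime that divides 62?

62 is even: 2 divides it.

2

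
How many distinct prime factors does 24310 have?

24310 = 2 · 12155
12155 = 5 · 2431
2431 = 11 · 221
221 = 13 · 17
24310 = 2 · 5 · 11 · 13 · 17, which has 5 distinct prime factors.

5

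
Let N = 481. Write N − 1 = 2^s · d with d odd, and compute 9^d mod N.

481 − 1 = 480 = 2^5 · 15, so d = 15.
9^1 ≡ 9 (mod 481)
9^2 ≡ 9^2 = 81 ≡ 81 (mod 481)
9^4 ≡ 81^2 = 6561 ≡ 308 (mod 481)
9^8 ≡ 308^2 = 94864 ≡ 107 (mod 481)
15 = 8 + 4 + 2 + 1 in binary powers of 2.
So 9^15 ≡ 107 · 308 · 81 · 9 ≡ 417 (mod 481).
Squaring chain: 417 → 248 → 417 → 248 → 417; never reaches −1, so base 9 is a Miller–Rabin witness that 481 is composite.

417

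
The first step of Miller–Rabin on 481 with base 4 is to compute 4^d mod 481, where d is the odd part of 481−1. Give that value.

481 − 1 = 480 = 2^5 · 15, so d = 15.
4^1 ≡ 4 (mod 481)
4^2 ≡ 4^2 = 16 ≡ 16 (mod 481)
4^4 ≡ 16^2 = 256 ≡ 256 (mod 481)
4^8 ≡ 256^2 = 65536 ≡ 120 (mod 481)
15 = 8 + 4 + 2 + 1 in binary powers of 2.
So 4^15 ≡ 120 · 256 · 16 · 4 ≡ 233 (mod 481).
Squaring chain: 233 → 417 → 248 → 417 → 248; never reaches −1, so base 4 is a Miller–Rabin witness that 481 is composite.

233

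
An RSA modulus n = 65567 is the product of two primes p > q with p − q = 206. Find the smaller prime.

Since p = q + 206, we have 65567 = q(q + 206), so q² + 206q − 65567 = 0.
Discriminant: 206² + 4·65567 = 42436 + 262268 = 304704; √304704 = 552.
q = (−206 + 552)/2 = 173, and p = q + 206 = 379.
Check: 173 · 379 = 65567.

173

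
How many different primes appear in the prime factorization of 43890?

43890 = 2 · 21945
21945 = 3 · 7315
7315 = 5 · 1463
1463 = 7 · 209
209 = 11 · 19
43890 = 2 · 3 · 5 · 7 · 11 · 19, which has 6 distinct prime factors.

6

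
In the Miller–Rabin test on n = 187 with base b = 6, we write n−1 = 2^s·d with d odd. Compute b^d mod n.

187 − 1 = 186 = 2^1 · 93, so d = 93.
6^1 ≡ 6 (mod 187)
6^2 ≡ 6^2 = 36 ≡ 36 (mod 187)
6^4 ≡ 36^2 = 1296 ≡ 174 (mod 187)
6^8 ≡ 174^2 = 30276 ≡ 169 (mod 187)
6^16 ≡ 169^2 = 28561 ≡ 137 (mod 187)
6^32 ≡ 137^2 = 18769 ≡ 69 (mod 187)
6^64 ≡ 69^2 = 4761 ≡ 86 (mod 187)
93 = 64 + 16 + 8 + 4 + 1 in binary powers of 2.
So 6^93 ≡ 86 · 137 · 169 · 174 · 6 ≡ 95 (mod 187).
Squaring chain: 95; never reaches −1, so base 6 is a Miller–Rabin witness that 187 is composite.

95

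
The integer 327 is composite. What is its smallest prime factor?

327 is odd.
Digit sum 12, divisible by 3.

3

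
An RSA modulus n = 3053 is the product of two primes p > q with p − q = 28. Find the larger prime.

71

Since p = q + 28, we have 3053 = q(q + 28), so q² + 28q − 3053 = 0.
Discriminant: 28² + 4·3053 = 784 + 12212 = 12996; √12996 = 114.
q = (−28 + 114)/2 = 43, and p = q + 28 = 71.
Check: 43 · 71 = 3053.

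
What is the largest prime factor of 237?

79

237 = 3 · 79
79 is prime.
So 237 = 3 · 79; the largest prime factor is 79.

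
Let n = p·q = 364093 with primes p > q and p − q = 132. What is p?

Since p = q + 132, we have 364093 = q(q + 132), so q² + 132q − 364093 = 0.
Discriminant: 132² + 4·364093 = 17424 + 1456372 = 1473796; √1473796 = 1214.
q = (−132 + 1214)/2 = 541, and p = q + 132 = 673.
Check: 541 · 673 = 364093.

673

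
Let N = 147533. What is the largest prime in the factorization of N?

147533 = 43 · 3431
3431 = 47 · 73
73 is prime.
So 147533 = 43 · 47 · 73; the largest prime factor is 73.

73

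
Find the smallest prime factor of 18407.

18407 is odd.
Digit sum 20, not divisible by 3.
Ends in 7: not divisible by 5.
7: 18407 = 7·2629 + 4
11: 18407 = 11·1673 + 4
13: 18407 = 13·1415 + 12
17: 18407 = 17·1082 + 13
19: 18407 = 19·968 + 15
23: 18407 = 23·800 + 7
29: 18407 = 29·634 + 21
31: 18407 = 31·593 + 24
37: 18407 = 37·497 + 18
41: 18407 = 41·448 + 39
43: 18407 = 43·428 + 3
47: 18407 = 47·391 + 30
53: 18407 = 53·347 + 16
59: 18407 = 59·311 + 58
61: 18407 = 61·301 + 46
67: 18407 = 67·274 + 49
71: 18407 = 71·259 + 18
73: 18407 = 73·252 + 11
79: 18407 = 79·233

79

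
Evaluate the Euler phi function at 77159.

Factor: 77159 = 19 · 31 · 131.
φ(77159) = (19−1) · (31−1) · (131−1) = 18 · 30 · 130 = 70200.

70200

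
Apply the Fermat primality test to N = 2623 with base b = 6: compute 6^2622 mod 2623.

6^1 ≡ 6 (mod 2623)
6^2 ≡ 6^2 = 36 ≡ 36 (mod 2623)
6^4 ≡ 36^2 = 1296 ≡ 1296 (mod 2623)
6^8 ≡ 1296^2 = 1679616 ≡ 896 (mod 2623)
6^16 ≡ 896^2 = 802816 ≡ 178 (mod 2623)
6^32 ≡ 178^2 = 31684 ≡ 208 (mod 2623)
6^64 ≡ 208^2 = 43264 ≡ 1296 (mod 2623)
6^128 ≡ 1296^2 = 1679616 ≡ 896 (mod 2623)
6^256 ≡ 896^2 = 802816 ≡ 178 (mod 2623)
6^512 ≡ 178^2 = 31684 ≡ 208 (mod 2623)
6^1024 ≡ 208^2 = 43264 ≡ 1296 (mod 2623)
6^2048 ≡ 1296^2 = 1679616 ≡ 896 (mod 2623)
2622 = 2048 + 512 + 32 + 16 + 8 + 4 + 2 in binary powers of 2.
So 6^2622 ≡ 896 · 208 · 208 · 178 · 896 · 1296 · 36 ≡ 2237 (mod 2623).
Since 2237 ≠ 1, base 6 is a Fermat witness: 2623 is composite.

2237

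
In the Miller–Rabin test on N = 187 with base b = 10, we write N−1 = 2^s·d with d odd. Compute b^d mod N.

164

187 − 1 = 186 = 2^1 · 93, so d = 93.
10^1 ≡ 10 (mod 187)
10^2 ≡ 10^2 = 100 ≡ 100 (mod 187)
10^4 ≡ 100^2 = 10000 ≡ 89 (mod 187)
10^8 ≡ 89^2 = 7921 ≡ 67 (mod 187)
10^16 ≡ 67^2 = 4489 ≡ 1 (mod 187)
10^32 ≡ 1^2 = 1 ≡ 1 (mod 187)
10^64 ≡ 1^2 = 1 ≡ 1 (mod 187)
93 = 64 + 16 + 8 + 4 + 1 in binary powers of 2.
So 10^93 ≡ 1 · 1 · 67 · 89 · 10 ≡ 164 (mod 187).
Squaring chain: 164; never reaches −1, so base 10 is a Miller–Rabin witness that 187 is composite.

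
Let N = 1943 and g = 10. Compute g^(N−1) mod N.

992

10^1 ≡ 10 (mod 1943)
10^2 ≡ 10^2 = 100 ≡ 100 (mod 1943)
10^4 ≡ 100^2 = 10000 ≡ 285 (mod 1943)
10^8 ≡ 285^2 = 81225 ≡ 1562 (mod 1943)
10^16 ≡ 1562^2 = 2439844 ≡ 1379 (mod 1943)
10^32 ≡ 1379^2 = 1901641 ≡ 1387 (mod 1943)
10^64 ≡ 1387^2 = 1923769 ≡ 199 (mod 1943)
10^128 ≡ 199^2 = 39601 ≡ 741 (mod 1943)
10^256 ≡ 741^2 = 549081 ≡ 1155 (mod 1943)
10^512 ≡ 1155^2 = 1334025 ≡ 1127 (mod 1943)
10^1024 ≡ 1127^2 = 1270129 ≡ 1350 (mod 1943)
1942 = 1024 + 512 + 256 + 128 + 16 + 4 + 2 in binary powers of 2.
So 10^1942 ≡ 1350 · 1127 · 1155 · 741 · 1379 · 285 · 100 ≡ 992 (mod 1943).
Since 992 ≠ 1, base 10 is a Fermat witness: 1943 is composite.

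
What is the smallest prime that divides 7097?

7097 is odd.
Digit sum 23, not divisible by 3.
Ends in 7: not divisible by 5.
7: 7097 = 7·1013 + 6
11: 7097 = 11·645 + 2
13: 7097 = 13·545 + 12
17: 7097 = 17·417 + 8
19: 7097 = 19·373 + 10
23: 7097 = 23·308 + 13
29: 7097 = 29·244 + 21
31: 7097 = 31·228 + 29
37: 7097 = 37·191 + 30
41: 7097 = 41·173 + 4
43: 7097 = 43·165 + 2
47: 7097 = 47·151

47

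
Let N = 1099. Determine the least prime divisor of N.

7

1099 is odd.
Digit sum 19, not divisible by 3.
Ends in 9: not divisible by 5.
7: 1099 = 7·157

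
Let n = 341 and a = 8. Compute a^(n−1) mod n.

8^1 ≡ 8 (mod 341)
8^2 ≡ 8^2 = 64 ≡ 64 (mod 341)
8^4 ≡ 64^2 = 4096 ≡ 4 (mod 341)
8^8 ≡ 4^2 = 16 ≡ 16 (mod 341)
8^16 ≡ 16^2 = 256 ≡ 256 (mod 341)
8^32 ≡ 256^2 = 65536 ≡ 64 (mod 341)
8^64 ≡ 64^2 = 4096 ≡ 4 (mod 341)
8^128 ≡ 4^2 = 16 ≡ 16 (mod 341)
8^256 ≡ 16^2 = 256 ≡ 256 (mod 341)
340 = 256 + 64 + 16 + 4 in binary powers of 2.
So 8^340 ≡ 256 · 4 · 256 · 4 ≡ 1 (mod 341).
Since the result is 1, base 8 gives no evidence that 341 is composite.

1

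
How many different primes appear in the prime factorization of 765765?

765765 = 3^2 · 85085
85085 = 5 · 17017
17017 = 7 · 2431
2431 = 11 · 221
221 = 13 · 17
765765 = 3^2 · 5 · 7 · 11 · 13 · 17, which has 6 distinct prime factors.

6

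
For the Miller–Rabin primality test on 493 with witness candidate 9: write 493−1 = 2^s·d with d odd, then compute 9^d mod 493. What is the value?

457

493 − 1 = 492 = 2^2 · 123, so d = 123.
9^1 ≡ 9 (mod 493)
9^2 ≡ 9^2 = 81 ≡ 81 (mod 493)
9^4 ≡ 81^2 = 6561 ≡ 152 (mod 493)
9^8 ≡ 152^2 = 23104 ≡ 426 (mod 493)
9^16 ≡ 426^2 = 181476 ≡ 52 (mod 493)
9^32 ≡ 52^2 = 2704 ≡ 239 (mod 493)
9^64 ≡ 239^2 = 57121 ≡ 426 (mod 493)
123 = 64 + 32 + 16 + 8 + 2 + 1 in binary powers of 2.
So 9^123 ≡ 426 · 239 · 52 · 426 · 81 · 9 ≡ 457 (mod 493).
Squaring chain: 457 → 310; never reaches −1, so base 9 is a Miller–Rabin witness that 493 is composite.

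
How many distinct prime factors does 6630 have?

6630 = 2 · 3315
3315 = 3 · 1105
1105 = 5 · 221
221 = 13 · 17
6630 = 2 · 3 · 5 · 13 · 17, which has 5 distinct prime factors.

5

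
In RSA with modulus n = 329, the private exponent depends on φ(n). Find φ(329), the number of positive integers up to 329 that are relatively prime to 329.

Factor: 329 = 7 · 47.
φ(329) = (7−1) · (47−1) = 6 · 46 = 276.

276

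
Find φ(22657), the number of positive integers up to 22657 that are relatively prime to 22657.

Factor: 22657 = 139 · 163.
φ(22657) = (139−1) · (163−1) = 138 · 162 = 22356.

22356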